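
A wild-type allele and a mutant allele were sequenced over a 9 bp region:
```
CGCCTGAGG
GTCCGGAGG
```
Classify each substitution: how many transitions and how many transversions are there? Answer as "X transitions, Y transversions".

Mismatches (1-based):
base 1: C→G (pyrimidine→purine, transversion)
base 2: G→T (purine→pyrimidine, transversion)
base 5: T→G (pyrimidine→purine, transversion)

0 transitions, 3 transversions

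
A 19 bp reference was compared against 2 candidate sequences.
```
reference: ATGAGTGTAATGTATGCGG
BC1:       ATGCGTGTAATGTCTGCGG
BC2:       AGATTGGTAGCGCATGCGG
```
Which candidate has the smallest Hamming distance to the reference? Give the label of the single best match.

BC1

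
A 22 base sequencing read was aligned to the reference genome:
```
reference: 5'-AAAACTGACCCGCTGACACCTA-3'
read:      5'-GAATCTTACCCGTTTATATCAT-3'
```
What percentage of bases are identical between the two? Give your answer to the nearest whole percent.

9 positions differ (1, 4, 7, 13, 15, 17, 19, 21, 22), so 13 of 22 match: 13/22 = 59.09%.

59%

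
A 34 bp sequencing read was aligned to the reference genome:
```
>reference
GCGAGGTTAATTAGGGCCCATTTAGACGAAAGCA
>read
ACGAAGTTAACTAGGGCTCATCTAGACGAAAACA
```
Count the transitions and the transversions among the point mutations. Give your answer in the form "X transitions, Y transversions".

Transitions (purine↔purine or pyrimidine↔pyrimidine): 1 G→A, 5 G→A, 11 T→C, 18 C→T, 22 T→C, 32 G→A.
Transversions (purine↔pyrimidine): none.

6 transitions, 0 transversions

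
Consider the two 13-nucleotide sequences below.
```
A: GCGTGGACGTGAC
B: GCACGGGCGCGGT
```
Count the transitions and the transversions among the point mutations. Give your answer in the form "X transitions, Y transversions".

6 transitions, 0 transversions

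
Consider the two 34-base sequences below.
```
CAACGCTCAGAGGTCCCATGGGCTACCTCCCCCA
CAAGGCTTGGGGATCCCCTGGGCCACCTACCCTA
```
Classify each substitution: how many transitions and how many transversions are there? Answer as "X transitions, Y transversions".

6 transitions, 3 transversions

Transitions (purine↔purine or pyrimidine↔pyrimidine): 8 C→T, 9 A→G, 11 A→G, 13 G→A, 24 T→C, 33 C→T.
Transversions (purine↔pyrimidine): 4 C→G, 18 A→C, 29 C→A.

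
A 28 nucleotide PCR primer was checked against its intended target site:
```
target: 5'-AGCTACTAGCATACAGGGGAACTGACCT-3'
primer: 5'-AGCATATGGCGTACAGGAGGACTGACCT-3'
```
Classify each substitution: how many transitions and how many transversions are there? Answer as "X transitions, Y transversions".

4 transitions, 3 transversions

Mismatches (1-based):
site 4: T→A (pyrimidine→purine, transversion)
site 5: A→T (purine→pyrimidine, transversion)
site 6: C→A (pyrimidine→purine, transversion)
site 8: A→G (purine→purine, transition)
site 11: A→G (purine→purine, transition)
site 18: G→A (purine→purine, transition)
site 20: A→G (purine→purine, transition)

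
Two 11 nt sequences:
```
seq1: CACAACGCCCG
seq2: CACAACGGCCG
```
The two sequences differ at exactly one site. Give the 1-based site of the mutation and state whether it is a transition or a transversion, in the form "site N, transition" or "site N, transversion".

site 8, transversion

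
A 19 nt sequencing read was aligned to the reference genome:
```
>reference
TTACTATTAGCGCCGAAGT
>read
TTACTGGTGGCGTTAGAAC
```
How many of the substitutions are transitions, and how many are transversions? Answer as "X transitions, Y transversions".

8 transitions, 1 transversion

Mismatches (1-based):
base 6: A→G (purine→purine, transition)
base 7: T→G (pyrimidine→purine, transversion)
base 9: A→G (purine→purine, transition)
base 13: C→T (pyrimidine→pyrimidine, transition)
base 14: C→T (pyrimidine→pyrimidine, transition)
base 15: G→A (purine→purine, transition)
base 16: A→G (purine→purine, transition)
base 18: G→A (purine→purine, transition)
base 19: T→C (pyrimidine→pyrimidine, transition)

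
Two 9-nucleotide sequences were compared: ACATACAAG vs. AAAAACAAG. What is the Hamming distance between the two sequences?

The sequences differ at positions 2, 4 (1-based) — 2 in total.

2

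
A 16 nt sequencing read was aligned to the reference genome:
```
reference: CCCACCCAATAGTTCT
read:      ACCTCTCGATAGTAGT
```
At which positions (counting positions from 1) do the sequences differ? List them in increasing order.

1, 4, 6, 8, 14, 15

Differences at position 1 (C→A), position 4 (A→T), position 6 (C→T), position 8 (A→G), position 14 (T→A), position 15 (C→G).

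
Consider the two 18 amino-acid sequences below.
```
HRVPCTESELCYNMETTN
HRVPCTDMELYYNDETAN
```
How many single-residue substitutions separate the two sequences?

5

The sequences differ at residues 7, 8, 11, 14, 17 (1-based) — 5 in total.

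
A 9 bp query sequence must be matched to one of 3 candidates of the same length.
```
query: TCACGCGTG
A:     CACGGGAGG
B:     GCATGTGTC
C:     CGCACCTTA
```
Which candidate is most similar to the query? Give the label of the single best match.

Hamming distances to query — A: 7; B: 4; C: 7.
Smallest is B with 4 mismatches.

B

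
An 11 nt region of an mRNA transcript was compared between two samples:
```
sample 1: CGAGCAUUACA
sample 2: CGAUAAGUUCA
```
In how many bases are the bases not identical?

4

Mismatches (1-based): base 4: G→U; base 5: C→A; base 7: U→G; base 9: A→U.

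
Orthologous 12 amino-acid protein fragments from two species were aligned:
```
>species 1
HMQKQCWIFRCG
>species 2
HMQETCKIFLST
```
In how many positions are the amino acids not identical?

Mismatches (1-based): position 4: K→E; position 5: Q→T; position 7: W→K; position 10: R→L; position 11: C→S; position 12: G→T.

6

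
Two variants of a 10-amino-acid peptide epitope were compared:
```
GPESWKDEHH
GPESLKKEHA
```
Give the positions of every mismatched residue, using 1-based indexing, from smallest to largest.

Differences at position 5 (W→L), position 7 (D→K), position 10 (H→A).

5, 7, 10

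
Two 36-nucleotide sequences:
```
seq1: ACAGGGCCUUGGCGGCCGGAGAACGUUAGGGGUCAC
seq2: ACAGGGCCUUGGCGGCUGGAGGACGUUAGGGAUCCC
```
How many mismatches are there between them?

4

Mismatches (1-based): base 17: C→U; base 22: A→G; base 32: G→A; base 35: A→C.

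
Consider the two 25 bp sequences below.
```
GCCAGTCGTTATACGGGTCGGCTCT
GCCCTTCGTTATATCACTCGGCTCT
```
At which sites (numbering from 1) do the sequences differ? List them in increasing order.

Scanning 1-based: 4: A/C; 5: G/T; 14: C/T; 15: G/C; 16: G/A; 17: G/C.

4, 5, 14, 15, 16, 17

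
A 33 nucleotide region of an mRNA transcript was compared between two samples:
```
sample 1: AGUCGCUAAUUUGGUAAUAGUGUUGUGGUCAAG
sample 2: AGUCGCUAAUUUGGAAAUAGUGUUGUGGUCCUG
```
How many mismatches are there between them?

3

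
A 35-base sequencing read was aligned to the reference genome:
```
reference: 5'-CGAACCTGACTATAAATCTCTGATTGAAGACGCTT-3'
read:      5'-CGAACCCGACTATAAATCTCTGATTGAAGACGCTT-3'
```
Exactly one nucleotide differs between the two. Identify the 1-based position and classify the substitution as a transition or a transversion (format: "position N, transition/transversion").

Position 7 changes T→C. T is a pyrimidine and C is a pyrimidine, so this is a transition.

position 7, transition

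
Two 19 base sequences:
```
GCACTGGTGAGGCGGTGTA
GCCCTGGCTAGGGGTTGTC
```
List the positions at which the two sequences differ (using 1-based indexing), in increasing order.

3, 8, 9, 13, 15, 19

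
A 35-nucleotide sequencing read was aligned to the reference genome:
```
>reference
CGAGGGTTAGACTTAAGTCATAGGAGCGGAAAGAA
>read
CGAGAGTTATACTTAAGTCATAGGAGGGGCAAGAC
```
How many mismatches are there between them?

Mismatches (1-based): base 5: G→A; base 10: G→T; base 27: C→G; base 30: A→C; base 35: A→C.

5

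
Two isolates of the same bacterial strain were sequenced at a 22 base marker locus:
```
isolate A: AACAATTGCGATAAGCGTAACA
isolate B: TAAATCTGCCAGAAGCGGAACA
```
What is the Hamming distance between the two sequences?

7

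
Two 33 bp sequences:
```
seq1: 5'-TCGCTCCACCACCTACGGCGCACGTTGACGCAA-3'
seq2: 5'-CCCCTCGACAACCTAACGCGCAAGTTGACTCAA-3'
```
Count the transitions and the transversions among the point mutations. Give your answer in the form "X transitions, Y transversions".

Mismatches (1-based):
base 1: T→C (pyrimidine→pyrimidine, transition)
base 3: G→C (purine→pyrimidine, transversion)
base 7: C→G (pyrimidine→purine, transversion)
base 10: C→A (pyrimidine→purine, transversion)
base 16: C→A (pyrimidine→purine, transversion)
base 17: G→C (purine→pyrimidine, transversion)
base 23: C→A (pyrimidine→purine, transversion)
base 30: G→T (purine→pyrimidine, transversion)

1 transition, 7 transversions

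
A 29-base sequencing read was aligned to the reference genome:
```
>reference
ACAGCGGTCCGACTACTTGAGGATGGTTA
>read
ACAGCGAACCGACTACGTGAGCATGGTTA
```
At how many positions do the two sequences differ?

4

Comparing position by position, 4 positions differ: 7 (G/A), 8 (T/A), 17 (T/G), 22 (G/C).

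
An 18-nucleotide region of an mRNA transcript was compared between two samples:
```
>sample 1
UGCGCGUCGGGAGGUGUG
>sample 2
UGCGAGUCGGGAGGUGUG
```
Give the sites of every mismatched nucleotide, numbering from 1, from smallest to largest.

Scanning 1-based: 5: C/A.

5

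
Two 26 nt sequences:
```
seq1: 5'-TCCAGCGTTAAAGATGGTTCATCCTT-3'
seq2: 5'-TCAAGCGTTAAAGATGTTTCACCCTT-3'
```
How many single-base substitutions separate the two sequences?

3

Comparing position by position, 3 sites differ: 3 (C/A), 17 (G/T), 22 (T/C).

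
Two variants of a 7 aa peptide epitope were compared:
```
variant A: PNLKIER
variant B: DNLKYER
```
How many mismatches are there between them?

Mismatches (1-based): residue 1: P→D; residue 5: I→Y.

2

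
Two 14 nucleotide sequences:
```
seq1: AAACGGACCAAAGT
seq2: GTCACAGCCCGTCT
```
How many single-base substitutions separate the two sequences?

Comparing position by position, 11 sites differ: 1 (A/G), 2 (A/T), 3 (A/C), 4 (C/A), 5 (G/C), 6 (G/A), 7 (A/G), 10 (A/C), 11 (A/G), 12 (A/T), 13 (G/C).

11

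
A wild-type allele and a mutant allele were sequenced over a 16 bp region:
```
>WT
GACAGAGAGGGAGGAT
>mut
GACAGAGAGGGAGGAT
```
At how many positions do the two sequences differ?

No positions differ; the sequences are identical.

0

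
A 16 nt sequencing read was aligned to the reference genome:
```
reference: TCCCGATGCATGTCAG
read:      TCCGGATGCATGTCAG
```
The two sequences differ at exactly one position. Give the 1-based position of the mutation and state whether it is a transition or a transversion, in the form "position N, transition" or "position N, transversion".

Position 4 changes C→G. C is a pyrimidine and G is a purine, so this is a transversion.

position 4, transversion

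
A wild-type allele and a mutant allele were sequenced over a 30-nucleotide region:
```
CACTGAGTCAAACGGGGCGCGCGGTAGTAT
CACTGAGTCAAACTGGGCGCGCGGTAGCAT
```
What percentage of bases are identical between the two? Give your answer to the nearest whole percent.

93%

2 positions differ (14, 28), so 28 of 30 match: 28/30 = 93.33%.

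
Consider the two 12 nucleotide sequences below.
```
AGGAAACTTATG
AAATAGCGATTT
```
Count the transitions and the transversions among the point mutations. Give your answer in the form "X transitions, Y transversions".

3 transitions, 5 transversions

Transitions (purine↔purine or pyrimidine↔pyrimidine): 2 G→A, 3 G→A, 6 A→G.
Transversions (purine↔pyrimidine): 4 A→T, 8 T→G, 9 T→A, 10 A→T, 12 G→T.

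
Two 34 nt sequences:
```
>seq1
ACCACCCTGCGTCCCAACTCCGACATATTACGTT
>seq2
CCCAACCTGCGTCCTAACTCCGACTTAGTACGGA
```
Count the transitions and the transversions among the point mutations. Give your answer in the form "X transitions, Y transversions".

Mismatches (1-based):
position 1: A→C (purine→pyrimidine, transversion)
position 5: C→A (pyrimidine→purine, transversion)
position 15: C→T (pyrimidine→pyrimidine, transition)
position 25: A→T (purine→pyrimidine, transversion)
position 28: T→G (pyrimidine→purine, transversion)
position 33: T→G (pyrimidine→purine, transversion)
position 34: T→A (pyrimidine→purine, transversion)

1 transition, 6 transversions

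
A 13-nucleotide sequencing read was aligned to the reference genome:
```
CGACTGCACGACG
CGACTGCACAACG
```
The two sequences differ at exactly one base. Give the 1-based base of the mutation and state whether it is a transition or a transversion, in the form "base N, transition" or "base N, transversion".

base 10, transition

Base 10 changes G→A. G is a purine and A is a purine, so this is a transition.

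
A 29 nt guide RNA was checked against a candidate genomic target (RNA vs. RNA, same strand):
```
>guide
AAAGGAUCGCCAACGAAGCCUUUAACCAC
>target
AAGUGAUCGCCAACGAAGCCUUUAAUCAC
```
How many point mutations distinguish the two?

3

Mismatches (1-based): site 3: A→G; site 4: G→U; site 26: C→U.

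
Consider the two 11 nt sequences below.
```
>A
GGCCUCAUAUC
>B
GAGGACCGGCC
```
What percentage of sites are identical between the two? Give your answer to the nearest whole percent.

8 positions differ (2, 3, 4, 5, 7, 8, 9, 10), so 3 of 11 match: 3/11 = 27.27%.

27%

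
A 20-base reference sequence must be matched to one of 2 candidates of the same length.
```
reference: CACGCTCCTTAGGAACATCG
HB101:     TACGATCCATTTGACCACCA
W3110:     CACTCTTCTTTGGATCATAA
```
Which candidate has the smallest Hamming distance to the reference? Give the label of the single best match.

Hamming distances to reference — HB101: 8; W3110: 6.
Smallest is W3110 with 6 mismatches.

W3110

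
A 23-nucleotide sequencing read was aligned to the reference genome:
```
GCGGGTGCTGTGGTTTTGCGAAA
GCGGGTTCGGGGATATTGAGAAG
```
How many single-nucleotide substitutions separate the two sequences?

7

Comparing position by position, 7 bases differ: 7 (G/T), 9 (T/G), 11 (T/G), 13 (G/A), 15 (T/A), 19 (C/A), 23 (A/G).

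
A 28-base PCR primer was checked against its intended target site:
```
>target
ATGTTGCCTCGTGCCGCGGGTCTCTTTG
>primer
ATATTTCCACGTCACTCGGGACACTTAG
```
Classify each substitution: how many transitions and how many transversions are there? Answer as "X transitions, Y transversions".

Transitions (purine↔purine or pyrimidine↔pyrimidine): 3 G→A.
Transversions (purine↔pyrimidine): 6 G→T, 9 T→A, 13 G→C, 14 C→A, 16 G→T, 21 T→A, 23 T→A, 27 T→A.

1 transition, 8 transversions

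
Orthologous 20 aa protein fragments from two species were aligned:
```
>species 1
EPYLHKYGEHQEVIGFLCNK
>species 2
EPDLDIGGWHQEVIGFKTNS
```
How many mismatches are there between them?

The sequences differ at residues 3, 5, 6, 7, 9, 17, 18, 20 (1-based) — 8 in total.

8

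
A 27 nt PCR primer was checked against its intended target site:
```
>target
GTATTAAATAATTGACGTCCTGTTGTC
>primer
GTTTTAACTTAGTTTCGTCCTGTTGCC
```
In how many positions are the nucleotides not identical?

7

Mismatches (1-based): position 3: A→T; position 8: A→C; position 10: A→T; position 12: T→G; position 14: G→T; position 15: A→T; position 26: T→C.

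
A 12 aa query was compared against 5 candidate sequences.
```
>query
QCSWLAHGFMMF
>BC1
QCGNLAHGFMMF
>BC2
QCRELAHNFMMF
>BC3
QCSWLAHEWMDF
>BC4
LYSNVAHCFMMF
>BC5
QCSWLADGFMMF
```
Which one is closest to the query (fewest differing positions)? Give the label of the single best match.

Hamming distances to query — BC1: 2; BC2: 3; BC3: 3; BC4: 5; BC5: 1.
Smallest is BC5 with 1 mismatch.

BC5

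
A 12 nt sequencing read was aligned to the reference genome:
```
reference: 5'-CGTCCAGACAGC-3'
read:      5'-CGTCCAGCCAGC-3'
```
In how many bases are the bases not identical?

1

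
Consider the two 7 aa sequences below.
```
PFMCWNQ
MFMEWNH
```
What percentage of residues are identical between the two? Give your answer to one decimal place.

57.1%

Mismatches at positions 1, 4, 7 (1-based): 3 of 7.
Identical positions: 4/7 = 57.14% → 57.1%.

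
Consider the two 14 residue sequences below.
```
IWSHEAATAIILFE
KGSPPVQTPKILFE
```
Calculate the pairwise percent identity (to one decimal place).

Mismatches at positions 1, 2, 4, 5, 6, 7, 9, 10 (1-based): 8 of 14.
Identical positions: 6/14 = 42.86% → 42.9%.

42.9%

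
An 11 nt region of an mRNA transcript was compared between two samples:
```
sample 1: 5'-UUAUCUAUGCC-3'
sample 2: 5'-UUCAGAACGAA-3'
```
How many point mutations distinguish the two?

Comparing position by position, 7 positions differ: 3 (A/C), 4 (U/A), 5 (C/G), 6 (U/A), 8 (U/C), 10 (C/A), 11 (C/A).

7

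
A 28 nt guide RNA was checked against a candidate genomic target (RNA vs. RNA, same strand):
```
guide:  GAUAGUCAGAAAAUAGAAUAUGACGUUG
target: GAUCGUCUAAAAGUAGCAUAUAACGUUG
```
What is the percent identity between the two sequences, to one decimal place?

Mismatches at positions 4, 8, 9, 13, 17, 22 (1-based): 6 of 28.
Identical positions: 22/28 = 78.57% → 78.6%.

78.6%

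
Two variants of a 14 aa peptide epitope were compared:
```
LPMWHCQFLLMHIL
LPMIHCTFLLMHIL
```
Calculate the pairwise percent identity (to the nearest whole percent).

2 positions differ (4, 7), so 12 of 14 match: 12/14 = 85.71%.

86%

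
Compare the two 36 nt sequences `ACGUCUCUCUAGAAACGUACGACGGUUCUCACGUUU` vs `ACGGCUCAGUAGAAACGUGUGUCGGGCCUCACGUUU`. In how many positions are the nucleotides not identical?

Comparing position by position, 8 positions differ: 4 (U/G), 8 (U/A), 9 (C/G), 19 (A/G), 20 (C/U), 22 (A/U), 26 (U/G), 27 (U/C).

8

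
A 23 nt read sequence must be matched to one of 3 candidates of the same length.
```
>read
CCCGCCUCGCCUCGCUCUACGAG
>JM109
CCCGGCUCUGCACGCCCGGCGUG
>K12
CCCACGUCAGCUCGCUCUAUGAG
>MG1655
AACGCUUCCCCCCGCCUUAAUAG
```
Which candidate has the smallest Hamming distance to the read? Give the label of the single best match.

JM109 differs at 8 sites; K12 differs at 5 sites; MG1655 differs at 9 sites. The closest is K12.

K12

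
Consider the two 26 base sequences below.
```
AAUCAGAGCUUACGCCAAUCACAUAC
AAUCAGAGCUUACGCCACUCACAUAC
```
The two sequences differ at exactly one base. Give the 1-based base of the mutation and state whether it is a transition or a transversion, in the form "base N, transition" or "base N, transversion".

The sequences differ only at base 18: A→C (purine→pyrimidine), a transversion.

base 18, transversion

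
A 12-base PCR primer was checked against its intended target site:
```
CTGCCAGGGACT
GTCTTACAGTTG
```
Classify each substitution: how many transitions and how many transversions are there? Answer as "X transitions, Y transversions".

Mismatches (1-based):
position 1: C→G (pyrimidine→purine, transversion)
position 3: G→C (purine→pyrimidine, transversion)
position 4: C→T (pyrimidine→pyrimidine, transition)
position 5: C→T (pyrimidine→pyrimidine, transition)
position 7: G→C (purine→pyrimidine, transversion)
position 8: G→A (purine→purine, transition)
position 10: A→T (purine→pyrimidine, transversion)
position 11: C→T (pyrimidine→pyrimidine, transition)
position 12: T→G (pyrimidine→purine, transversion)

4 transitions, 5 transversions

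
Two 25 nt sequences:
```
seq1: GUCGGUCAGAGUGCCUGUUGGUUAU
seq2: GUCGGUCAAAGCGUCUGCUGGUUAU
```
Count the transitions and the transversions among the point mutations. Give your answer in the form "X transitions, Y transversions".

4 transitions, 0 transversions

Transitions (purine↔purine or pyrimidine↔pyrimidine): 9 G→A, 12 U→C, 14 C→U, 18 U→C.
Transversions (purine↔pyrimidine): none.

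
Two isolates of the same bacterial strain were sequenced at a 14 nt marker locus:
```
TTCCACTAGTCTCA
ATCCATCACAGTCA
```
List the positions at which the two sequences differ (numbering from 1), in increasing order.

1, 6, 7, 9, 10, 11

Scanning 1-based: 1: T/A; 6: C/T; 7: T/C; 9: G/C; 10: T/A; 11: C/G.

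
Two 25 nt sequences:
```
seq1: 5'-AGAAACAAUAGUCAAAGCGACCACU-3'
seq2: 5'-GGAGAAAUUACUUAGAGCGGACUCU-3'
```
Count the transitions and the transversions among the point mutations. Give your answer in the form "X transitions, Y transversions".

Transitions (purine↔purine or pyrimidine↔pyrimidine): 1 A→G, 4 A→G, 13 C→U, 15 A→G, 20 A→G.
Transversions (purine↔pyrimidine): 6 C→A, 8 A→U, 11 G→C, 21 C→A, 23 A→U.

5 transitions, 5 transversions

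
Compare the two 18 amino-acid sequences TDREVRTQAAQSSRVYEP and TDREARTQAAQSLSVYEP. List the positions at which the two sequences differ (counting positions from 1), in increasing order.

5, 13, 14

Differences at position 5 (V→A), position 13 (S→L), position 14 (R→S).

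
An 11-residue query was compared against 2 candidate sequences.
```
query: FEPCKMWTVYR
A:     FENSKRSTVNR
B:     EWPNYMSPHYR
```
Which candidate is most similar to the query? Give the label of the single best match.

A

A differs at 5 residues; B differs at 7 residues. The closest is A.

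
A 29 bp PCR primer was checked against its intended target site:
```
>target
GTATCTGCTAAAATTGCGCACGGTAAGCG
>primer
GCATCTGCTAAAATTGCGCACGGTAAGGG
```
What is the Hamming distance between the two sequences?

2

The sequences differ at bases 2, 28 (1-based) — 2 in total.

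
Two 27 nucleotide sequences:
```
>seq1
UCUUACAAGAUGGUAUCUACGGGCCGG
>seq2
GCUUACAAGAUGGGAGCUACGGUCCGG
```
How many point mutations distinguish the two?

Comparing position by position, 4 bases differ: 1 (U/G), 14 (U/G), 16 (U/G), 23 (G/U).

4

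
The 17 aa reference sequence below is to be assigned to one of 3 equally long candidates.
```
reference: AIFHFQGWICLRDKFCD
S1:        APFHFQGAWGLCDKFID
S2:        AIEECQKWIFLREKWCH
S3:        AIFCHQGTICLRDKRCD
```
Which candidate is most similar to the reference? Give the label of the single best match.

Hamming distances to reference — S1: 6; S2: 8; S3: 4.
Smallest is S3 with 4 mismatches.

S3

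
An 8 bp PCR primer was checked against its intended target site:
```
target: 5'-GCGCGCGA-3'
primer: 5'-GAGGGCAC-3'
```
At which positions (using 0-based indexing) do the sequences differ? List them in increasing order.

Differences at position 1 (C→A), position 3 (C→G), position 6 (G→A), position 7 (A→C).

1, 3, 6, 7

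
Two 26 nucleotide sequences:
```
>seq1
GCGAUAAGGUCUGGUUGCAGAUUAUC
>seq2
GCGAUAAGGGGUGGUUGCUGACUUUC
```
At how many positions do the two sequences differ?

Mismatches (1-based): position 10: U→G; position 11: C→G; position 19: A→U; position 22: U→C; position 24: A→U.

5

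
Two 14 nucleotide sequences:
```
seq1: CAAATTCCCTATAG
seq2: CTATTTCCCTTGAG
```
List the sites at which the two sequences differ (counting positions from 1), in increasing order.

2, 4, 11, 12

Differences at site 2 (A→T), site 4 (A→T), site 11 (A→T), site 12 (T→G).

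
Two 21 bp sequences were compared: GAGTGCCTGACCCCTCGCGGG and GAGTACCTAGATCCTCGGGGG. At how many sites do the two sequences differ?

Comparing position by position, 6 sites differ: 5 (G/A), 9 (G/A), 10 (A/G), 11 (C/A), 12 (C/T), 18 (C/G).

6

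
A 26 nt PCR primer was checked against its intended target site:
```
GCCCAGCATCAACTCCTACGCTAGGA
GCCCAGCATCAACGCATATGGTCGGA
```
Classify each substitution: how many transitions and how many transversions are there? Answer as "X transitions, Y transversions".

1 transition, 4 transversions

Transitions (purine↔purine or pyrimidine↔pyrimidine): 19 C→T.
Transversions (purine↔pyrimidine): 14 T→G, 16 C→A, 21 C→G, 23 A→C.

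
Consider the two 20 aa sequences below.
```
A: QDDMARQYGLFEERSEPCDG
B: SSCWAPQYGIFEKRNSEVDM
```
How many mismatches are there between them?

12

The sequences differ at residues 1, 2, 3, 4, 6, 10, 13, 15, 16, 17, 18, 20 (1-based) — 12 in total.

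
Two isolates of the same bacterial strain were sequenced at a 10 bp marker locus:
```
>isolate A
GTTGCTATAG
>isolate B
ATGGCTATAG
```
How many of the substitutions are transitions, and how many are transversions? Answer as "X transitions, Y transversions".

1 transition, 1 transversion

Mismatches (1-based):
base 1: G→A (purine→purine, transition)
base 3: T→G (pyrimidine→purine, transversion)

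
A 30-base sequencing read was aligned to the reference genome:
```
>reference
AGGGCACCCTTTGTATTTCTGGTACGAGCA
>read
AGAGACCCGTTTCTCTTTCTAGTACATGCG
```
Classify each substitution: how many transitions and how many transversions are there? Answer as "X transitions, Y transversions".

Mismatches (1-based):
position 3: G→A (purine→purine, transition)
position 5: C→A (pyrimidine→purine, transversion)
position 6: A→C (purine→pyrimidine, transversion)
position 9: C→G (pyrimidine→purine, transversion)
position 13: G→C (purine→pyrimidine, transversion)
position 15: A→C (purine→pyrimidine, transversion)
position 21: G→A (purine→purine, transition)
position 26: G→A (purine→purine, transition)
position 27: A→T (purine→pyrimidine, transversion)
position 30: A→G (purine→purine, transition)

4 transitions, 6 transversions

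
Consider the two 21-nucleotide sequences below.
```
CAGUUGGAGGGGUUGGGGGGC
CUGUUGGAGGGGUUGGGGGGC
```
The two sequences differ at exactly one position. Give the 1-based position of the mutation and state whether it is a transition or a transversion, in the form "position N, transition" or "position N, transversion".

position 2, transversion

Position 2 changes A→U. A is a purine and U is a pyrimidine, so this is a transversion.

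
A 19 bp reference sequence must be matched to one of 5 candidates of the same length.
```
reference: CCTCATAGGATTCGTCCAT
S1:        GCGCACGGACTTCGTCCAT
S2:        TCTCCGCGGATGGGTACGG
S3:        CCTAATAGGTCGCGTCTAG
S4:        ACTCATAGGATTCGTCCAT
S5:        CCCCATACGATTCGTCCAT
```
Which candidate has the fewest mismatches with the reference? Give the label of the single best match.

S4

S1 differs at 6 sites; S2 differs at 9 sites; S3 differs at 6 sites; S4 differs at 1 site; S5 differs at 2 sites. The closest is S4.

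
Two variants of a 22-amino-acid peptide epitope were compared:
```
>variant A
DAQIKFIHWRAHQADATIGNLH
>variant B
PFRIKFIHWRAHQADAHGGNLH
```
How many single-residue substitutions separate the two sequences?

Mismatches (1-based): residue 1: D→P; residue 2: A→F; residue 3: Q→R; residue 17: T→H; residue 18: I→G.

5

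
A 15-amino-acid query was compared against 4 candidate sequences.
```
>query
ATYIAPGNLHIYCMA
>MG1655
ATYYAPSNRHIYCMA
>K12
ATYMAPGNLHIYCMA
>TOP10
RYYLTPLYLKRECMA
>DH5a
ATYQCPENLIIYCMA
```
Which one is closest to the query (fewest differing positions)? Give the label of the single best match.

Hamming distances to query — MG1655: 3; K12: 1; TOP10: 9; DH5a: 4.
Smallest is K12 with 1 mismatch.

K12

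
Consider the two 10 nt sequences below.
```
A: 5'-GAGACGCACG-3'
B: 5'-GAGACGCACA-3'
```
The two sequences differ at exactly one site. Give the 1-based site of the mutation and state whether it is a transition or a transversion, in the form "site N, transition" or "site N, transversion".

Site 10 changes G→A. G is a purine and A is a purine, so this is a transition.

site 10, transition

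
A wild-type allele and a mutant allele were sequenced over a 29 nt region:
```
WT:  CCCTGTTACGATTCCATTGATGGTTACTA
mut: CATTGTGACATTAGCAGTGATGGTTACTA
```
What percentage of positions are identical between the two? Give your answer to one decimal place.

72.4%

8 positions differ (2, 3, 7, 10, 11, 13, 14, 17), so 21 of 29 match: 21/29 = 72.41%.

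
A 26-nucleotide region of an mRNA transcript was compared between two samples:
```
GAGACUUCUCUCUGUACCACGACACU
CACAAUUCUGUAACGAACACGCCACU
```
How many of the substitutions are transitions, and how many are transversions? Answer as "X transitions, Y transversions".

0 transitions, 10 transversions

Mismatches (1-based):
site 1: G→C (purine→pyrimidine, transversion)
site 3: G→C (purine→pyrimidine, transversion)
site 5: C→A (pyrimidine→purine, transversion)
site 10: C→G (pyrimidine→purine, transversion)
site 12: C→A (pyrimidine→purine, transversion)
site 13: U→A (pyrimidine→purine, transversion)
site 14: G→C (purine→pyrimidine, transversion)
site 15: U→G (pyrimidine→purine, transversion)
site 17: C→A (pyrimidine→purine, transversion)
site 22: A→C (purine→pyrimidine, transversion)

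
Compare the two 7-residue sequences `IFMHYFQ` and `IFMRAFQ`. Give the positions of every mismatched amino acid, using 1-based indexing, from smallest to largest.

4, 5

Differences at position 4 (H→R), position 5 (Y→A).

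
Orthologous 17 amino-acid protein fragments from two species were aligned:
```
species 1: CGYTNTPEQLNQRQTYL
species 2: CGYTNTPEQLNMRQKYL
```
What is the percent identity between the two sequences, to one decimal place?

Mismatches at positions 12, 15 (1-based): 2 of 17.
Identical positions: 15/17 = 88.24% → 88.2%.

88.2%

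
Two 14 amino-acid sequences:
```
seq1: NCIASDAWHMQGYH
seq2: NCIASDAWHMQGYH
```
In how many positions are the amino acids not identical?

0

The two sequences are identical at every position.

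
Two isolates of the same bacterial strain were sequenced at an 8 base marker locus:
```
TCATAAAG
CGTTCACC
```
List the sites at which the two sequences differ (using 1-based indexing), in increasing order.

Differences at site 1 (T→C), site 2 (C→G), site 3 (A→T), site 5 (A→C), site 7 (A→C), site 8 (G→C).

1, 2, 3, 5, 7, 8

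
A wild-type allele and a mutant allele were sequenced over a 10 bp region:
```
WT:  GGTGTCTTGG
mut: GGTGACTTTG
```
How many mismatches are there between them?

2

Comparing position by position, 2 sites differ: 5 (T/A), 9 (G/T).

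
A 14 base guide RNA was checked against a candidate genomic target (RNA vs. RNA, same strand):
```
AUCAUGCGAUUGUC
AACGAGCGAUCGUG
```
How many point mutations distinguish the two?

Mismatches (1-based): site 2: U→A; site 4: A→G; site 5: U→A; site 11: U→C; site 14: C→G.

5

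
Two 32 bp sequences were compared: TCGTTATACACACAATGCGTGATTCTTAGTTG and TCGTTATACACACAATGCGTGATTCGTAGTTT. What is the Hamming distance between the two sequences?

2

Mismatches (1-based): position 26: T→G; position 32: G→T.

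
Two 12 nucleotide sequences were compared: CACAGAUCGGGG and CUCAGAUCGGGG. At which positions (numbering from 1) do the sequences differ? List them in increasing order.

Differences at position 2 (A→U).

2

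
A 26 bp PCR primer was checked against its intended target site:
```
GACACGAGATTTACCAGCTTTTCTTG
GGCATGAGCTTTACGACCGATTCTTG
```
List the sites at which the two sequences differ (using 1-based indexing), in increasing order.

2, 5, 9, 15, 17, 19, 20

Differences at site 2 (A→G), site 5 (C→T), site 9 (A→C), site 15 (C→G), site 17 (G→C), site 19 (T→G), site 20 (T→A).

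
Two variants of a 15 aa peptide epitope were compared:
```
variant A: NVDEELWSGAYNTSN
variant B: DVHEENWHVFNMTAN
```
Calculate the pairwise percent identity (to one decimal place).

9 positions differ (1, 3, 6, 8, 9, 10, 11, 12, 14), so 6 of 15 match: 6/15 = 40%.

40.0%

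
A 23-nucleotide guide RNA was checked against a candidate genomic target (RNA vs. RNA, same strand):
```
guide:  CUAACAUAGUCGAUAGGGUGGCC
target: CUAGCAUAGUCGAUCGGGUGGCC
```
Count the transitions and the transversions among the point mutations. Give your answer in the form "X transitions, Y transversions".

Transitions (purine↔purine or pyrimidine↔pyrimidine): 4 A→G.
Transversions (purine↔pyrimidine): 15 A→C.

1 transition, 1 transversion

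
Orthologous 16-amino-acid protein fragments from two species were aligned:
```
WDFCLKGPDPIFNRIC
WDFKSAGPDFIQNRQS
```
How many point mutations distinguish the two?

The sequences differ at positions 4, 5, 6, 10, 12, 15, 16 (1-based) — 7 in total.

7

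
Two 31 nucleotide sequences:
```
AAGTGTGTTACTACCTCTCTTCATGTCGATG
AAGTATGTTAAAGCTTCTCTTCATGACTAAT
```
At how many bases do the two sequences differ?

The sequences differ at bases 5, 11, 12, 13, 15, 26, 28, 30, 31 (1-based) — 9 in total.

9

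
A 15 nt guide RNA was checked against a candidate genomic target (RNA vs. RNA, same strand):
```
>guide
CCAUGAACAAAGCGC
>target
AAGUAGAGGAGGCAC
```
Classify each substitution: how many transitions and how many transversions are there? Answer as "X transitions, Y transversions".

Transitions (purine↔purine or pyrimidine↔pyrimidine): 3 A→G, 5 G→A, 6 A→G, 9 A→G, 11 A→G, 14 G→A.
Transversions (purine↔pyrimidine): 1 C→A, 2 C→A, 8 C→G.

6 transitions, 3 transversions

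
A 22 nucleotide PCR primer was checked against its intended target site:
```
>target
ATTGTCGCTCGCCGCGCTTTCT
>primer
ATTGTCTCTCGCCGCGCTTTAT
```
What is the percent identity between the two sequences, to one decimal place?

2 positions differ (7, 21), so 20 of 22 match: 20/22 = 90.91%.

90.9%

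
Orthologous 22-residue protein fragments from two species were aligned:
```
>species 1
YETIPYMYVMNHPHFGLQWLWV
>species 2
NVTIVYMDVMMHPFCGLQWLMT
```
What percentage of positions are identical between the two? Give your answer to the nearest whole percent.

59%

9 positions differ (1, 2, 5, 8, 11, 14, 15, 21, 22), so 13 of 22 match: 13/22 = 59.09%.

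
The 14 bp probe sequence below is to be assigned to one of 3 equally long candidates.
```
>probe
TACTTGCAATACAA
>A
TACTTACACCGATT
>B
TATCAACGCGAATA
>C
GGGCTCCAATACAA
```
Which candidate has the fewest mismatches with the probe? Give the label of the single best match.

Hamming distances to probe — A: 7; B: 9; C: 5.
Smallest is C with 5 mismatches.

C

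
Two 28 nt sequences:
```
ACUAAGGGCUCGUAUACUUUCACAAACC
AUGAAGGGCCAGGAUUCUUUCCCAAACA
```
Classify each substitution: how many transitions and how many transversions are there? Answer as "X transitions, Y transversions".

Mismatches (1-based):
site 2: C→U (pyrimidine→pyrimidine, transition)
site 3: U→G (pyrimidine→purine, transversion)
site 10: U→C (pyrimidine→pyrimidine, transition)
site 11: C→A (pyrimidine→purine, transversion)
site 13: U→G (pyrimidine→purine, transversion)
site 16: A→U (purine→pyrimidine, transversion)
site 22: A→C (purine→pyrimidine, transversion)
site 28: C→A (pyrimidine→purine, transversion)

2 transitions, 6 transversions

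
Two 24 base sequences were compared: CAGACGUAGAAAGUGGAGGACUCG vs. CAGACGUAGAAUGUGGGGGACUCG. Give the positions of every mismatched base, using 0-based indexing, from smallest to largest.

Differences at position 11 (A→U), position 16 (A→G).

11, 16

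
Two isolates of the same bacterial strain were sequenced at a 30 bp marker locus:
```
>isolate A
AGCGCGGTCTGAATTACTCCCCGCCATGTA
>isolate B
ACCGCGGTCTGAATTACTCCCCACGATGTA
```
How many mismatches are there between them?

3

The sequences differ at bases 2, 23, 25 (1-based) — 3 in total.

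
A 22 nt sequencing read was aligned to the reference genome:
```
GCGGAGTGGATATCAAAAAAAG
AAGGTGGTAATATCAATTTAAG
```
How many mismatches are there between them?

9

Comparing position by position, 9 sites differ: 1 (G/A), 2 (C/A), 5 (A/T), 7 (T/G), 8 (G/T), 9 (G/A), 17 (A/T), 18 (A/T), 19 (A/T).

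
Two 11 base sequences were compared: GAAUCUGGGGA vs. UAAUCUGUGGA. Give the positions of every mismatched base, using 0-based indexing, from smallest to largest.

Differences at position 0 (G→U), position 7 (G→U).

0, 7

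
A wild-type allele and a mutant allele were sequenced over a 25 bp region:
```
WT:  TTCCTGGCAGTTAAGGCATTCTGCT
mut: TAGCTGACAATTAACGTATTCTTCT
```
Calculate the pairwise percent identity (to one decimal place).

72.0%

Mismatches at positions 2, 3, 7, 10, 15, 17, 23 (1-based): 7 of 25.
Identical positions: 18/25 = 72% → 72.0%.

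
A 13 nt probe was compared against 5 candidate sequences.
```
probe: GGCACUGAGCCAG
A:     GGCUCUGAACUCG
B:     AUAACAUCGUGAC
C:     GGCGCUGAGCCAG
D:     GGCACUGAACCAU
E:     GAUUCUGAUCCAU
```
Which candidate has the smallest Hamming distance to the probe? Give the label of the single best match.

C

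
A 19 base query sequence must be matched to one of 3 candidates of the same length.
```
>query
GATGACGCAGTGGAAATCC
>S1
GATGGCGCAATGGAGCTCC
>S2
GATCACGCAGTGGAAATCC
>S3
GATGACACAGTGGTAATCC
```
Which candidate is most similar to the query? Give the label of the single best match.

S2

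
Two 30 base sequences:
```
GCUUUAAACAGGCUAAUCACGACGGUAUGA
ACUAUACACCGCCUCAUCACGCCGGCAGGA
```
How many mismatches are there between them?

Comparing position by position, 9 bases differ: 1 (G/A), 4 (U/A), 7 (A/C), 10 (A/C), 12 (G/C), 15 (A/C), 22 (A/C), 26 (U/C), 28 (U/G).

9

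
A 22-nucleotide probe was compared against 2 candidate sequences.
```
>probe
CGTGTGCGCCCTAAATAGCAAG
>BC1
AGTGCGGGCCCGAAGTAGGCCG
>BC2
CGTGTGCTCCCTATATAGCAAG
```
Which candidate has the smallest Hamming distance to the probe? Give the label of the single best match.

Hamming distances to probe — BC1: 8; BC2: 2.
Smallest is BC2 with 2 mismatches.

BC2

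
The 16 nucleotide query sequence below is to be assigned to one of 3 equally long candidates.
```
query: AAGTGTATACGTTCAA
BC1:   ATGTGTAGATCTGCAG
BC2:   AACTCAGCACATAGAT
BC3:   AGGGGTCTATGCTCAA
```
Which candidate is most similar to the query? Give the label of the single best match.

BC3

Hamming distances to query — BC1: 6; BC2: 9; BC3: 5.
Smallest is BC3 with 5 mismatches.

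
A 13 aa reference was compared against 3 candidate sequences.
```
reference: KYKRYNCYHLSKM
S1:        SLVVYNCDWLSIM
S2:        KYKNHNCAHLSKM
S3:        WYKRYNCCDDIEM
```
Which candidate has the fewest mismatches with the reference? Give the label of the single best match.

S1 differs at 7 positions; S2 differs at 3 positions; S3 differs at 6 positions. The closest is S2.

S2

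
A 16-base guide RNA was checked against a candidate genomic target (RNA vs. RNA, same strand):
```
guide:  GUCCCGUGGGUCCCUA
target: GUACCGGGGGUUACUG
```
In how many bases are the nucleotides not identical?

The sequences differ at bases 3, 7, 12, 13, 16 (1-based) — 5 in total.

5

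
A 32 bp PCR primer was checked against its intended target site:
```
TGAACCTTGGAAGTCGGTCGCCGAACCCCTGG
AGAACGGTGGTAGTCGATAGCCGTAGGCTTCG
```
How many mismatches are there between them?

11

The sequences differ at positions 1, 6, 7, 11, 17, 19, 24, 26, 27, 29, 31 (1-based) — 11 in total.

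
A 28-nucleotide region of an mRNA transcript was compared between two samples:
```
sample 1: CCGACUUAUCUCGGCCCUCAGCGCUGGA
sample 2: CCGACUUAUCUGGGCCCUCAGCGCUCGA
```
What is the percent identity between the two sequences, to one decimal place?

2 positions differ (12, 26), so 26 of 28 match: 26/28 = 92.86%.

92.9%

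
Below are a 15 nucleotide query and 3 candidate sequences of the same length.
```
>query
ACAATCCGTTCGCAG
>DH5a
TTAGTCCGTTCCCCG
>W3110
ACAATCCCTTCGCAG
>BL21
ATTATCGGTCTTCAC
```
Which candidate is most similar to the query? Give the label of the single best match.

W3110

DH5a differs at 5 positions; W3110 differs at 1 position; BL21 differs at 7 positions. The closest is W3110.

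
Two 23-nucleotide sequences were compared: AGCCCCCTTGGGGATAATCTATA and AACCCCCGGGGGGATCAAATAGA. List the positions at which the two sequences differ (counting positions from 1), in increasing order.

Differences at position 2 (G→A), position 8 (T→G), position 9 (T→G), position 16 (A→C), position 18 (T→A), position 19 (C→A), position 22 (T→G).

2, 8, 9, 16, 18, 19, 22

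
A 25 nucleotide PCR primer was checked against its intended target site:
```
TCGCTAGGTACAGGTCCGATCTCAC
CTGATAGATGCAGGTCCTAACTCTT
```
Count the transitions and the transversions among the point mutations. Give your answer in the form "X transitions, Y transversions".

Transitions (purine↔purine or pyrimidine↔pyrimidine): 1 T→C, 2 C→T, 8 G→A, 10 A→G, 25 C→T.
Transversions (purine↔pyrimidine): 4 C→A, 18 G→T, 20 T→A, 24 A→T.

5 transitions, 4 transversions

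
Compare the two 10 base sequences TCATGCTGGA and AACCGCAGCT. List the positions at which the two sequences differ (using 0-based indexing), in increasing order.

0, 1, 2, 3, 6, 8, 9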